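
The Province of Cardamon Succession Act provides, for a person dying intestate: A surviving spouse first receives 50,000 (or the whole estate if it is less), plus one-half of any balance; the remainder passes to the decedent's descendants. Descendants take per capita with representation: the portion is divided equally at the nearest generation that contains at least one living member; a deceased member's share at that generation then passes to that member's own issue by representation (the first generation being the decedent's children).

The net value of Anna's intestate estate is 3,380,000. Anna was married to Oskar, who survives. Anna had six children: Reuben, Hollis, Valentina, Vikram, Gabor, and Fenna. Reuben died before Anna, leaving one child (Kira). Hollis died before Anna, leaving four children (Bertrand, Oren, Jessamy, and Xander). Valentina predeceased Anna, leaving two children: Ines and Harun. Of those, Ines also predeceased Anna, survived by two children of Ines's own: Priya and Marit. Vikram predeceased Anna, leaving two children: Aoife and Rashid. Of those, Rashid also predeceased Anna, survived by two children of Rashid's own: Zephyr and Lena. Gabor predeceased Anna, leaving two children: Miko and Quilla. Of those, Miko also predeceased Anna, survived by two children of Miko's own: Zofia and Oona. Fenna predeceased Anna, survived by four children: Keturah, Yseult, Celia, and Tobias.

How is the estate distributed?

Oskar first takes 50,000, leaving a balance of 3,330,000. Oskar then takes one-half of the balance (1,665,000), for a total of 1,715,000. The remaining 1,665,000 passes to the descendants.
No child survives, so the initial division is made at the grandchildren's generation.
The descendants' portion (1,665,000) is divided into 15 shares of 111,000: Kira, Bertrand, Oren, Jessamy, Xander, Harun, Aoife, Quilla, Keturah, Yseult, Celia, and Tobias each take 111,000; Ines's 111,000 share passes to Ines's issue; Rashid's 111,000 share passes to Rashid's issue; Miko's 111,000 share passes to Miko's issue.
Ines's share (111,000) is divided into 2 shares of 55,500: Priya and Marit each take 55,500.
Rashid's share (111,000) is divided into 2 shares of 55,500: Zephyr and Lena each take 55,500.
Miko's share (111,000) is divided into 2 shares of 55,500: Zofia and Oona each take 55,500.

Oskar: 1,715,000; Kira: 111,000; Bertrand: 111,000; Oren: 111,000; Jessamy: 111,000; Xander: 111,000; Priya: 55,500; Marit: 55,500; Harun: 111,000; Aoife: 111,000; Zephyr: 55,500; Lena: 55,500; Zofia: 55,500; Oona: 55,500; Quilla: 111,000; Keturah: 111,000; Yseult: 111,000; Celia: 111,000; Tobias: 111,000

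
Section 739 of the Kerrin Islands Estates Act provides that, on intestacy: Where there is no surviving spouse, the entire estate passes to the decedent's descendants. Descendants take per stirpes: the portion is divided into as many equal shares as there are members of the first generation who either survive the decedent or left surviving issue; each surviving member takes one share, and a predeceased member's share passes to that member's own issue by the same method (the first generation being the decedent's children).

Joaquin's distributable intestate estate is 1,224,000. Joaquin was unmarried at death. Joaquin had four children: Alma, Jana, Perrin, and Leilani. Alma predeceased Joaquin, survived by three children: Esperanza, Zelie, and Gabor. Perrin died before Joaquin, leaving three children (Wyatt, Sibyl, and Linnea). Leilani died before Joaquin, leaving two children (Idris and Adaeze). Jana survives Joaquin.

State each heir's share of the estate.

The entire 1,224,000 passes to the descendants.
That amount (1,224,000) is divided into 4 shares of 306,000: Jana takes 306,000; Alma's 306,000 share passes to Alma's issue; Perrin's 306,000 share passes to Perrin's issue; Leilani's 306,000 share passes to Leilani's issue.
Alma's share (306,000) is divided into 3 shares of 102,000: Esperanza, Zelie, and Gabor each take 102,000.
Perrin's share (306,000) is divided into 3 shares of 102,000: Wyatt, Sibyl, and Linnea each take 102,000.
Leilani's share (306,000) is divided into 2 shares of 153,000: Idris and Adaeze each take 153,000.

Esperanza: 102,000; Zelie: 102,000; Gabor: 102,000; Jana: 306,000; Wyatt: 102,000; Sibyl: 102,000; Linnea: 102,000; Idris: 153,000; Adaeze: 153,000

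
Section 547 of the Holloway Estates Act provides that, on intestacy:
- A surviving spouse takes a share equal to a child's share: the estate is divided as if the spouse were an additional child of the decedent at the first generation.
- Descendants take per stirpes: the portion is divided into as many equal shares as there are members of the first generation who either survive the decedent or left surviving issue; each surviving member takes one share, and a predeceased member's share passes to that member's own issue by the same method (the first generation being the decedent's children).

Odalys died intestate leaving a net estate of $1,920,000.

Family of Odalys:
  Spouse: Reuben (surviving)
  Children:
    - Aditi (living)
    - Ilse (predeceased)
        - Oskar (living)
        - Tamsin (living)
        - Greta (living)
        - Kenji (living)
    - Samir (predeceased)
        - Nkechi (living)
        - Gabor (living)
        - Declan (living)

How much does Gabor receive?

The spouse counts as an additional share at the children's level, so there are 4 primary shares of $480,000. Reuben takes one such share ($480,000).
The children's combined portion ($1,440,000) is divided into 3 shares of $480,000: Aditi takes $480,000; Ilse's $480,000 share passes to Ilse's issue; Samir's $480,000 share passes to Samir's issue.
Ilse's share ($480,000) is divided into 4 shares of $120,000: Oskar, Tamsin, Greta, and Kenji each take $120,000.
Samir's share ($480,000) is divided into 3 shares of $160,000: Nkechi, Gabor, and Declan each take $160,000.

Gabor receives $160,000.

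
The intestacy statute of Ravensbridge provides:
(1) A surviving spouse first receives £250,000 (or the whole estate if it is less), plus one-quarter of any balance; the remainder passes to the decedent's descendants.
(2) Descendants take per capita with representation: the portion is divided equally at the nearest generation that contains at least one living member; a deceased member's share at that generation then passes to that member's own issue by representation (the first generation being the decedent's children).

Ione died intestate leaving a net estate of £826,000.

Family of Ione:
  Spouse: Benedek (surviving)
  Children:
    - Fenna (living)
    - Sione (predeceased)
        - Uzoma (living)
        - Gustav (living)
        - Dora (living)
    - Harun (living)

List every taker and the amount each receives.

Benedek first takes £250,000, leaving a balance of £576,000. Benedek then takes one-quarter of the balance (£144,000), for a total of £394,000. The remaining £432,000 passes to the descendants.
The descendants' portion (£432,000) is divided into 3 shares of £144,000: Fenna and Harun each take £144,000; Sione's £144,000 share passes to Sione's issue.
Sione's share (£144,000) is divided into 3 shares of £48,000: Uzoma, Gustav, and Dora each take £48,000.

Benedek: £394,000; Fenna: £144,000; Uzoma: £48,000; Gustav: £48,000; Dora: £48,000; Harun: £144,000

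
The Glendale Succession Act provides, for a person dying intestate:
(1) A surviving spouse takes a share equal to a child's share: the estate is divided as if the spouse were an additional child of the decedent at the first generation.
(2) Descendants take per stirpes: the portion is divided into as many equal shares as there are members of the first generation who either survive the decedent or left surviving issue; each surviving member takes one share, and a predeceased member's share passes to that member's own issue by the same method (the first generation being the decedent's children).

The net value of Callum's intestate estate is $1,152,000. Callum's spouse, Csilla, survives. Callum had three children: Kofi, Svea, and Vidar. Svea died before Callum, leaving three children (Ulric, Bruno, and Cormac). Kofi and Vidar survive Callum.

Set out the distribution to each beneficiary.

Csilla: $288,000; Kofi: $288,000; Ulric: $96,000; Bruno: $96,000; Cormac: $96,000; Vidar: $288,000

The spouse counts as an additional share at the children's level, so there are 4 primary shares of $288,000. Csilla takes one such share ($288,000).
The children's combined portion ($864,000) is divided into 3 shares of $288,000: Kofi and Vidar each take $288,000; Svea's $288,000 share passes to Svea's issue.
Svea's share ($288,000) is divided into 3 shares of $96,000: Ulric, Bruno, and Cormac each take $96,000.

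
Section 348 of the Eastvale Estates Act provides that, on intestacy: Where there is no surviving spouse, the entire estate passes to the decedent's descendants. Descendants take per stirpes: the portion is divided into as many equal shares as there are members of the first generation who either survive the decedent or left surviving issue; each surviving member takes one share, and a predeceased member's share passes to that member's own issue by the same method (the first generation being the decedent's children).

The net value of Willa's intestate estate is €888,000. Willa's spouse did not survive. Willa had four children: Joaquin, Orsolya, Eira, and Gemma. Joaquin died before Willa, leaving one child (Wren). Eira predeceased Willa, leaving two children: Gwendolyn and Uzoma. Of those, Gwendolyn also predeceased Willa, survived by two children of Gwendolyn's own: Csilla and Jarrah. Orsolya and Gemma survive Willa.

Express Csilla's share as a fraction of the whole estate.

Csilla receives 1/16 of the estate.

The entire €888,000 passes to the descendants.
That amount (€888,000) is divided into 4 shares of €222,000: Orsolya and Gemma each take €222,000; Joaquin's €222,000 share passes to Joaquin's issue; Eira's €222,000 share passes to Eira's issue.
Joaquin's share (€222,000) passes entirely to Wren.
Eira's share (€222,000) is divided into 2 shares of €111,000: Uzoma takes €111,000; Gwendolyn's €111,000 share passes to Gwendolyn's issue.
Gwendolyn's share (€111,000) is divided into 2 shares of €55,500: Csilla and Jarrah each take €55,500.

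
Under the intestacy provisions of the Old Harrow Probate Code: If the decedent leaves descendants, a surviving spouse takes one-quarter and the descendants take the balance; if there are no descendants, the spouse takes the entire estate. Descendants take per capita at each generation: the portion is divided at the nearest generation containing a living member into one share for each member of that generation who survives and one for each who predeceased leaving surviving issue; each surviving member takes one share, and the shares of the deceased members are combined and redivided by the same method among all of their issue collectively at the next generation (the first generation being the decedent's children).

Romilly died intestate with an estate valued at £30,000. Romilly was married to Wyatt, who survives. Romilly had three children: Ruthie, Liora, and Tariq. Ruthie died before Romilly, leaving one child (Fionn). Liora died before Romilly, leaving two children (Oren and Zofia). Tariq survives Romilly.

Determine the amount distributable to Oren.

Oren receives £5,000.

Wyatt takes one-quarter of £30,000 = £7,500. The remaining £22,500 passes to the descendants.
The descendants' portion (£22,500) is divided at the children's generation into 3 shares of £7,500. Tariq takes £7,500. The 2 shares of the deceased (Ruthie and Liora) are combined into a pool of £15,000.
That pool (£15,000) is divided at the grandchildren's generation equally among Fionn, Oren, and Zofia: £5,000 each.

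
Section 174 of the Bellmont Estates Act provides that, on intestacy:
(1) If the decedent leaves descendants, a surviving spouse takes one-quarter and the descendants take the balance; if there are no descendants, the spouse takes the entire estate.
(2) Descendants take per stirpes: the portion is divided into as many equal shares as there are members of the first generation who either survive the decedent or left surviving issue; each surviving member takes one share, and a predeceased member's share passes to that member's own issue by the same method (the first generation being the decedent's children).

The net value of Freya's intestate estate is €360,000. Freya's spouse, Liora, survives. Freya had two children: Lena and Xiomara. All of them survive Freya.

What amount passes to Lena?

Liora takes one-quarter of €360,000 = €90,000. The remaining €270,000 passes to the descendants.
The descendants' portion (€270,000) is divided into 2 shares of €135,000: Lena and Xiomara each take €135,000.

Lena receives €135,000.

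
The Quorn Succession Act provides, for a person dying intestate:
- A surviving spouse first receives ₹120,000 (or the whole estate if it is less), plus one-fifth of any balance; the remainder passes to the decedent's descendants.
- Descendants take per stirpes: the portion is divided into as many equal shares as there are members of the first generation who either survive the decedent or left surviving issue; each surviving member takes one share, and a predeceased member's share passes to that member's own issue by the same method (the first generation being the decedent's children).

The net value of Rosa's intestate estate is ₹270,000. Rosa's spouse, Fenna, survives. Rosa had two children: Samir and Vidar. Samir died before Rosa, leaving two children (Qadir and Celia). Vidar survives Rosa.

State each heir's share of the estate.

Fenna first takes ₹120,000, leaving a balance of ₹150,000. Fenna then takes one-fifth of the balance (₹30,000), for a total of ₹150,000. The remaining ₹120,000 passes to the descendants.
The descendants' portion (₹120,000) is divided into 2 shares of ₹60,000: Vidar takes ₹60,000; Samir's ₹60,000 share passes to Samir's issue.
Samir's share (₹60,000) is divided into 2 shares of ₹30,000: Qadir and Celia each take ₹30,000.

Fenna: ₹150,000; Qadir: ₹30,000; Celia: ₹30,000; Vidar: ₹60,000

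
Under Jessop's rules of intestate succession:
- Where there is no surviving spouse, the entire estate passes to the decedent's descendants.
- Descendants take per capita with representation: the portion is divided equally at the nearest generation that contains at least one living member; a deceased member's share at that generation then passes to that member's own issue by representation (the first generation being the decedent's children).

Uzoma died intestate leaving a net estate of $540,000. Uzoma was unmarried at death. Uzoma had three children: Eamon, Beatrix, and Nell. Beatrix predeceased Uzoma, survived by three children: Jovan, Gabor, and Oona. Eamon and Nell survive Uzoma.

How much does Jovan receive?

The entire $540,000 passes to the descendants.
That amount ($540,000) is divided into 3 shares of $180,000: Eamon and Nell each take $180,000; Beatrix's $180,000 share passes to Beatrix's issue.
Beatrix's share ($180,000) is divided into 3 shares of $60,000: Jovan, Gabor, and Oona each take $60,000.

Jovan receives $60,000.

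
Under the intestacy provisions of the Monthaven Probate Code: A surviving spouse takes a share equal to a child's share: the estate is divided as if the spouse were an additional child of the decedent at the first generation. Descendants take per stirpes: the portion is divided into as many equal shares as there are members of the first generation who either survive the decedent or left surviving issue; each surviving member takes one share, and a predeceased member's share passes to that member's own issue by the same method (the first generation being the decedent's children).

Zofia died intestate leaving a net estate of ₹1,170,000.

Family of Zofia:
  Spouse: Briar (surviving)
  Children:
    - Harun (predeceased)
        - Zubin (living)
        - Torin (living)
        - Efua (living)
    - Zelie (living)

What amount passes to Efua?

Efua receives ₹130,000.

The spouse counts as an additional share at the children's level, so there are 3 primary shares of ₹390,000. Briar takes one such share (₹390,000).
The children's combined portion (₹780,000) is divided into 2 shares of ₹390,000: Zelie takes ₹390,000; Harun's ₹390,000 share passes to Harun's issue.
Harun's share (₹390,000) is divided into 3 shares of ₹130,000: Zubin, Torin, and Efua each take ₹130,000.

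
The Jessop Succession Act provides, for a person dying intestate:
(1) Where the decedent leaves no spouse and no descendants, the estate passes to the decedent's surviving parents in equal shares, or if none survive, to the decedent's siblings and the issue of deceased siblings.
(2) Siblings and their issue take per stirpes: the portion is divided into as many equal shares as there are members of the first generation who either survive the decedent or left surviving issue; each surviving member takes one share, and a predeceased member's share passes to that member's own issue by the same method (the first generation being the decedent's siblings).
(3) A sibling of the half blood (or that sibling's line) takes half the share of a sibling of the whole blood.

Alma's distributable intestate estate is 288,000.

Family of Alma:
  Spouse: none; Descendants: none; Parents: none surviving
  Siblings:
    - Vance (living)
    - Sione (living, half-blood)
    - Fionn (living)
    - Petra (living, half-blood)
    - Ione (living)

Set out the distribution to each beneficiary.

Vance: 72,000; Sione: 36,000; Fionn: 72,000; Petra: 36,000; Ione: 72,000

The entire 288,000 passes to the siblings and their issue.
Counting each half-blood sibling's line as half a unit, there are 4 units in 288,000, so one unit is 72,000. Whole-blood lines (Vance, Fionn, and Ione) take 72,000 each; half-blood lines (Sione and Petra) take 36,000 each.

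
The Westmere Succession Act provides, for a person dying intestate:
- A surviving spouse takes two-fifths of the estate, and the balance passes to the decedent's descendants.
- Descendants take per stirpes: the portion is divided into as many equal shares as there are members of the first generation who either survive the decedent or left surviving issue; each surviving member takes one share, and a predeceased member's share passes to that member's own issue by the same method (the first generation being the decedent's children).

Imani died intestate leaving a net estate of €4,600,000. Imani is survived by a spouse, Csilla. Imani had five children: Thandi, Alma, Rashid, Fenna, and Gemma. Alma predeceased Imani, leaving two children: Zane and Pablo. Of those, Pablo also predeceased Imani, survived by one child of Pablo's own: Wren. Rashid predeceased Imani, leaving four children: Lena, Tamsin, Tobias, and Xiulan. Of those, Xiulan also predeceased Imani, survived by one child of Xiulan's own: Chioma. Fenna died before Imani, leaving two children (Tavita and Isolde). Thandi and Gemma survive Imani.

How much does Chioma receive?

Csilla takes two-fifths of €4,600,000 = €1,840,000. The remaining €2,760,000 passes to the descendants.
The descendants' portion (€2,760,000) is divided into 5 shares of €552,000: Thandi and Gemma each take €552,000; Alma's €552,000 share passes to Alma's issue; Rashid's €552,000 share passes to Rashid's issue; Fenna's €552,000 share passes to Fenna's issue.
Alma's share (€552,000) is divided into 2 shares of €276,000: Zane takes €276,000; Pablo's €276,000 share passes to Pablo's issue.
Pablo's share (€276,000) passes entirely to Wren.
Rashid's share (€552,000) is divided into 4 shares of €138,000: Lena, Tamsin, and Tobias each take €138,000; Xiulan's €138,000 share passes to Xiulan's issue.
Xiulan's share (€138,000) passes entirely to Chioma.
Fenna's share (€552,000) is divided into 2 shares of €276,000: Tavita and Isolde each take €276,000.

Chioma receives €138,000.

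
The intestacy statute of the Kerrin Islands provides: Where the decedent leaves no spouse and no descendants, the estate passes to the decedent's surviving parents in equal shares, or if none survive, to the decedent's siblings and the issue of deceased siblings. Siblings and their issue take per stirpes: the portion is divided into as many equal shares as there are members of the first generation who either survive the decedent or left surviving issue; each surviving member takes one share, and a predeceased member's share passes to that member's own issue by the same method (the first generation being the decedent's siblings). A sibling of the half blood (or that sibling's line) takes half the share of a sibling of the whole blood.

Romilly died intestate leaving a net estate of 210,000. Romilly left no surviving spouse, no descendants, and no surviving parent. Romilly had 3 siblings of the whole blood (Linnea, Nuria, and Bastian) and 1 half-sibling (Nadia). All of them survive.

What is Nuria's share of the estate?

Nuria receives 60,000.

The entire 210,000 passes to the siblings and their issue.
Counting each half-blood sibling's line as half a unit, there are 7/2 units in 210,000, so one unit is 60,000. Whole-blood lines (Linnea, Nuria, and Bastian) take 60,000 each; half-blood lines (Nadia) take 30,000 each.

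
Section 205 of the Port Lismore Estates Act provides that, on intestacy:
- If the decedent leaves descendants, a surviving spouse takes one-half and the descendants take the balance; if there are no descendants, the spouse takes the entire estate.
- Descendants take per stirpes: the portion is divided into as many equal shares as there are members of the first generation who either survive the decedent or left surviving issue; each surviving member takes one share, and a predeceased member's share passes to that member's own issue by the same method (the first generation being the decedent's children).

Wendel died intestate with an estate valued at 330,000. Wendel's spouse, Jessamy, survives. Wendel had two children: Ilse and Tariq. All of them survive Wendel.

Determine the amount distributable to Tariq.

Jessamy takes one-half of 330,000 = 165,000. The remaining 165,000 passes to the descendants.
The descendants' portion (165,000) is divided into 2 shares of 82,500: Ilse and Tariq each take 82,500.

Tariq receives 82,500.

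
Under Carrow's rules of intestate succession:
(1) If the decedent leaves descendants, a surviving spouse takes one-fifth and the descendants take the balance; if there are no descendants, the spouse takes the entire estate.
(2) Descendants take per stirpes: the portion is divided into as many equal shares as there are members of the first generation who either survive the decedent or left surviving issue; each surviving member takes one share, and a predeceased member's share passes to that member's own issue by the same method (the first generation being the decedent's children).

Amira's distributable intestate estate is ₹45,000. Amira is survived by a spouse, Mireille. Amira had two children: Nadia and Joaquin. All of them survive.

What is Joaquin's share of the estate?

Mireille takes one-fifth of ₹45,000 = ₹9,000. The remaining ₹36,000 passes to the descendants.
The descendants' portion (₹36,000) is divided into 2 shares of ₹18,000: Nadia and Joaquin each take ₹18,000.

Joaquin receives ₹18,000.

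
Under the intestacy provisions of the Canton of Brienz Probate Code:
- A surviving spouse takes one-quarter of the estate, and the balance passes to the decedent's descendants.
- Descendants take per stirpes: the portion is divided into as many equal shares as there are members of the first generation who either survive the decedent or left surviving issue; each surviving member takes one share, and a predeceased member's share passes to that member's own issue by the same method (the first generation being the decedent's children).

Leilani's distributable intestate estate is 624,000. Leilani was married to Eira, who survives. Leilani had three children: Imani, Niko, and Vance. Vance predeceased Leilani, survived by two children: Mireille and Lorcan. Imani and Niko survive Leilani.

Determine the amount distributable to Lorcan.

Lorcan receives 78,000.

Eira takes one-quarter of 624,000 = 156,000. The remaining 468,000 passes to the descendants.
The descendants' portion (468,000) is divided into 3 shares of 156,000: Imani and Niko each take 156,000; Vance's 156,000 share passes to Vance's issue.
Vance's share (156,000) is divided into 2 shares of 78,000: Mireille and Lorcan each take 78,000.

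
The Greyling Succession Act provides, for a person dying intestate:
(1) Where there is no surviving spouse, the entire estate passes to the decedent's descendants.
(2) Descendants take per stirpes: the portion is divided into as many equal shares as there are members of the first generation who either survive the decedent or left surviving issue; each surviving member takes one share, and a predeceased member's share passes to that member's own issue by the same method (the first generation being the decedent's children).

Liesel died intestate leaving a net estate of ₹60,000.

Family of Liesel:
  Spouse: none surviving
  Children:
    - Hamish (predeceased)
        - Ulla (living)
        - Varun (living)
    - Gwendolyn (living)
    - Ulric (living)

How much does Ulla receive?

Ulla receives ₹10,000.

The entire ₹60,000 passes to the descendants.
That amount (₹60,000) is divided into 3 shares of ₹20,000: Gwendolyn and Ulric each take ₹20,000; Hamish's ₹20,000 share passes to Hamish's issue.
Hamish's share (₹20,000) is divided into 2 shares of ₹10,000: Ulla and Varun each take ₹10,000.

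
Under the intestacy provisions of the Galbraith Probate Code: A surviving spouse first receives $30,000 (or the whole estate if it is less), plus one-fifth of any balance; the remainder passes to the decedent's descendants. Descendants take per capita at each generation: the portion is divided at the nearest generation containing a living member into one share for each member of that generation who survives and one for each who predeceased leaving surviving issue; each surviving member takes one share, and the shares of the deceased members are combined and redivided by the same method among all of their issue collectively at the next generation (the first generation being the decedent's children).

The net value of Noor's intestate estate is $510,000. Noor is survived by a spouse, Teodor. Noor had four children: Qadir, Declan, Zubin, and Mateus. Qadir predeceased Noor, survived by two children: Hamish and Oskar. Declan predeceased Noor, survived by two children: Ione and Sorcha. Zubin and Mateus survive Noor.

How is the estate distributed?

Teodor: $126,000; Hamish: $48,000; Oskar: $48,000; Ione: $48,000; Sorcha: $48,000; Zubin: $96,000; Mateus: $96,000

Teodor first takes $30,000, leaving a balance of $480,000. Teodor then takes one-fifth of the balance ($96,000), for a total of $126,000. The remaining $384,000 passes to the descendants.
The descendants' portion ($384,000) is divided at the children's generation into 4 shares of $96,000. Zubin and Mateus each take $96,000. The 2 shares of the deceased (Qadir and Declan) are combined into a pool of $192,000.
That pool ($192,000) is divided at the grandchildren's generation equally among Hamish, Oskar, Ione, and Sorcha: $48,000 each.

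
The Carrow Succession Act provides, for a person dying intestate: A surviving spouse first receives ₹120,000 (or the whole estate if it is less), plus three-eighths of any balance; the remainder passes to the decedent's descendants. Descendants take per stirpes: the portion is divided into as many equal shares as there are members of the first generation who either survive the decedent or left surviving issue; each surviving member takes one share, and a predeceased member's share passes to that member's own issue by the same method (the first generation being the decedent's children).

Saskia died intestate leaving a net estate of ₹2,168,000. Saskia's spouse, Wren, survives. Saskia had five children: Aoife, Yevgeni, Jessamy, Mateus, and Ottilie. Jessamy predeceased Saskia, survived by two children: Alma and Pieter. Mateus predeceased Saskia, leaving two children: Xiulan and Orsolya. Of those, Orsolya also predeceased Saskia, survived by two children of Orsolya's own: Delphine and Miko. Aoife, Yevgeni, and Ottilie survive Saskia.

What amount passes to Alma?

Wren first takes ₹120,000, leaving a balance of ₹2,048,000. Wren then takes three-eighths of the balance (₹768,000), for a total of ₹888,000. The remaining ₹1,280,000 passes to the descendants.
The descendants' portion (₹1,280,000) is divided into 5 shares of ₹256,000: Aoife, Yevgeni, and Ottilie each take ₹256,000; Jessamy's ₹256,000 share passes to Jessamy's issue; Mateus's ₹256,000 share passes to Mateus's issue.
Jessamy's share (₹256,000) is divided into 2 shares of ₹128,000: Alma and Pieter each take ₹128,000.
Mateus's share (₹256,000) is divided into 2 shares of ₹128,000: Xiulan takes ₹128,000; Orsolya's ₹128,000 share passes to Orsolya's issue.
Orsolya's share (₹128,000) is divided into 2 shares of ₹64,000: Delphine and Miko each take ₹64,000.

Alma receives ₹128,000.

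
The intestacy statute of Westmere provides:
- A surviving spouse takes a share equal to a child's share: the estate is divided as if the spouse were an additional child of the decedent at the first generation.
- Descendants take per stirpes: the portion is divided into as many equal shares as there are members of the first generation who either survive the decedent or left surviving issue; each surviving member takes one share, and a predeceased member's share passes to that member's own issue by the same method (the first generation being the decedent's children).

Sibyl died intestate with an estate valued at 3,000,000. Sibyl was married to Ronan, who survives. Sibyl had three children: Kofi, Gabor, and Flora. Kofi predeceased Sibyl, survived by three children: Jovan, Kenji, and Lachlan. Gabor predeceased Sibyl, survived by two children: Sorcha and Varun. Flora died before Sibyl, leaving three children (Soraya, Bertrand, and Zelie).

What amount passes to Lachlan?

The spouse counts as an additional share at the children's level, so there are 4 primary shares of 750,000. Ronan takes one such share (750,000).
The children's combined portion (2,250,000) is divided into 3 shares of 750,000: Kofi's 750,000 share passes to Kofi's issue; Gabor's 750,000 share passes to Gabor's issue; Flora's 750,000 share passes to Flora's issue.
Kofi's share (750,000) is divided into 3 shares of 250,000: Jovan, Kenji, and Lachlan each take 250,000.
Gabor's share (750,000) is divided into 2 shares of 375,000: Sorcha and Varun each take 375,000.
Flora's share (750,000) is divided into 3 shares of 250,000: Soraya, Bertrand, and Zelie each take 250,000.

Lachlan receives 250,000.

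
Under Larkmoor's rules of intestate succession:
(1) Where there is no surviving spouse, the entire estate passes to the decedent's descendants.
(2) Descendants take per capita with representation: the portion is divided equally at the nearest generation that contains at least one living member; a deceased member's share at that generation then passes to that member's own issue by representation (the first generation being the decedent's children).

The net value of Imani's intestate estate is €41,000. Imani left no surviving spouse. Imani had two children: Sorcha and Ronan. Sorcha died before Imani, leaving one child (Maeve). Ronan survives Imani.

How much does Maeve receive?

The entire €41,000 passes to the descendants.
That amount (€41,000) is divided into 2 shares of €20,500: Ronan takes €20,500; Sorcha's €20,500 share passes to Sorcha's issue.
Sorcha's share (€20,500) passes entirely to Maeve.

Maeve receives €20,500.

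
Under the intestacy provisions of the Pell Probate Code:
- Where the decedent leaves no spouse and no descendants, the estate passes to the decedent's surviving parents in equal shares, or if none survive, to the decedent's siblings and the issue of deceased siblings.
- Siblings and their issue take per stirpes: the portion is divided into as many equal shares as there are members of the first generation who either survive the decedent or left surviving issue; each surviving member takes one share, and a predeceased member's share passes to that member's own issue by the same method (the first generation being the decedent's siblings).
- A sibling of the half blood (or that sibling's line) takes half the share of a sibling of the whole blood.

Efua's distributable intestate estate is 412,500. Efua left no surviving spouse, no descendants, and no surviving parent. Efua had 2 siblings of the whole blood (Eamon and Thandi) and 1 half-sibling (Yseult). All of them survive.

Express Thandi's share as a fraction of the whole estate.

The entire 412,500 passes to the siblings and their issue.
Counting each half-blood sibling's line as half a unit, there are 5/2 units in 412,500, so one unit is 165,000. Whole-blood lines (Eamon and Thandi) take 165,000 each; half-blood lines (Yseult) take 82,500 each.

Thandi receives 2/5 of the estate.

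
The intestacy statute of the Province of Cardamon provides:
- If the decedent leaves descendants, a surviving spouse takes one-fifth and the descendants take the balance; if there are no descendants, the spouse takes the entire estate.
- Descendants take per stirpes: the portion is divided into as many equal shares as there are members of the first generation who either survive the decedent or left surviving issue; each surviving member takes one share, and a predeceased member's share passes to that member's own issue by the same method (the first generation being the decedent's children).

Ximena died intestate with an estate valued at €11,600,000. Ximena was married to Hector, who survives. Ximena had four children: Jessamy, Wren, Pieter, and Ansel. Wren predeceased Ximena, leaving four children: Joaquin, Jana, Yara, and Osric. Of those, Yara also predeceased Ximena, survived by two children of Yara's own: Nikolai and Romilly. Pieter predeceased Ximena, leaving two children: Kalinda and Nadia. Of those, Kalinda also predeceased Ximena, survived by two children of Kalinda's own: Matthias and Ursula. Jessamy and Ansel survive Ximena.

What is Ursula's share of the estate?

Hector takes one-fifth of €11,600,000 = €2,320,000. The remaining €9,280,000 passes to the descendants.
The descendants' portion (€9,280,000) is divided into 4 shares of €2,320,000: Jessamy and Ansel each take €2,320,000; Wren's €2,320,000 share passes to Wren's issue; Pieter's €2,320,000 share passes to Pieter's issue.
Wren's share (€2,320,000) is divided into 4 shares of €580,000: Joaquin, Jana, and Osric each take €580,000; Yara's €580,000 share passes to Yara's issue.
Yara's share (€580,000) is divided into 2 shares of €290,000: Nikolai and Romilly each take €290,000.
Pieter's share (€2,320,000) is divided into 2 shares of €1,160,000: Nadia takes €1,160,000; Kalinda's €1,160,000 share passes to Kalinda's issue.
Kalinda's share (€1,160,000) is divided into 2 shares of €580,000: Matthias and Ursula each take €580,000.

Ursula receives €580,000.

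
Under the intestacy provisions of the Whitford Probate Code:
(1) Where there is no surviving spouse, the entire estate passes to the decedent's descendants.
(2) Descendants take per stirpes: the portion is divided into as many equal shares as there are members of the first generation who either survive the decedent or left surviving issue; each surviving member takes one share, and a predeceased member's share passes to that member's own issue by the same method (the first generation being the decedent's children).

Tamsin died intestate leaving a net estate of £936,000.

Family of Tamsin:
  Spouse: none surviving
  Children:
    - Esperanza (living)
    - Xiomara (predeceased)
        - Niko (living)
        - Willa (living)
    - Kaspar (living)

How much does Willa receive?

The entire £936,000 passes to the descendants.
That amount (£936,000) is divided into 3 shares of £312,000: Esperanza and Kaspar each take £312,000; Xiomara's £312,000 share passes to Xiomara's issue.
Xiomara's share (£312,000) is divided into 2 shares of £156,000: Niko and Willa each take £156,000.

Willa receives £156,000.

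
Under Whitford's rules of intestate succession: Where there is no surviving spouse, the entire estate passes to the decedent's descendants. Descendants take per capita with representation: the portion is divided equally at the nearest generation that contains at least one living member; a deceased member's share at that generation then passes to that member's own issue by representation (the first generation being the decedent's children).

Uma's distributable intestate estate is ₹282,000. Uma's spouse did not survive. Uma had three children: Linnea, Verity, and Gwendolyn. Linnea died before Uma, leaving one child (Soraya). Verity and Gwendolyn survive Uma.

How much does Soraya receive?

The entire ₹282,000 passes to the descendants.
That amount (₹282,000) is divided into 3 shares of ₹94,000: Verity and Gwendolyn each take ₹94,000; Linnea's ₹94,000 share passes to Linnea's issue.
Linnea's share (₹94,000) passes entirely to Soraya.

Soraya receives ₹94,000.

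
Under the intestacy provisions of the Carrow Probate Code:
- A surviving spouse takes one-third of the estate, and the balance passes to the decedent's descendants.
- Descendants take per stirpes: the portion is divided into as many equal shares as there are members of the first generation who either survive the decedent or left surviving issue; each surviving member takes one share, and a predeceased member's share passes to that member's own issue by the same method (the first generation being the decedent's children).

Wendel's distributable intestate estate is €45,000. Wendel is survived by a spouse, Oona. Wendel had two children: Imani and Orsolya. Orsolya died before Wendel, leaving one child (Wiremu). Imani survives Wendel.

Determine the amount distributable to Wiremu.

Wiremu receives €15,000.

Oona takes one-third of €45,000 = €15,000. The remaining €30,000 passes to the descendants.
The descendants' portion (€30,000) is divided into 2 shares of €15,000: Imani takes €15,000; Orsolya's €15,000 share passes to Orsolya's issue.
Orsolya's share (€15,000) passes entirely to Wiremu.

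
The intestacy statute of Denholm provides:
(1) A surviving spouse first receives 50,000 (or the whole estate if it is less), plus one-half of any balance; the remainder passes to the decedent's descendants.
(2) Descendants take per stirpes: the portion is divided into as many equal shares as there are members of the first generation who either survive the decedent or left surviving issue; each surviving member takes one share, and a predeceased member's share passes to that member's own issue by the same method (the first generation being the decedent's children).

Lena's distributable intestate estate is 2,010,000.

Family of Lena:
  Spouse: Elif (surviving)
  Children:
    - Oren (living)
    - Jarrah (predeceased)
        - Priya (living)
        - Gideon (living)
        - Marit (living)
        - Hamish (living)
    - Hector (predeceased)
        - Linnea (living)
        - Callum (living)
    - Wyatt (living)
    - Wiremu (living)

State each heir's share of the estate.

Elif: 1,030,000; Oren: 196,000; Priya: 49,000; Gideon: 49,000; Marit: 49,000; Hamish: 49,000; Linnea: 98,000; Callum: 98,000; Wyatt: 196,000; Wiremu: 196,000

Elif first takes 50,000, leaving a balance of 1,960,000. Elif then takes one-half of the balance (980,000), for a total of 1,030,000. The remaining 980,000 passes to the descendants.
The descendants' portion (980,000) is divided into 5 shares of 196,000: Oren, Wyatt, and Wiremu each take 196,000; Jarrah's 196,000 share passes to Jarrah's issue; Hector's 196,000 share passes to Hector's issue.
Jarrah's share (196,000) is divided into 4 shares of 49,000: Priya, Gideon, Marit, and Hamish each take 49,000.
Hector's share (196,000) is divided into 2 shares of 98,000: Linnea and Callum each take 98,000.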